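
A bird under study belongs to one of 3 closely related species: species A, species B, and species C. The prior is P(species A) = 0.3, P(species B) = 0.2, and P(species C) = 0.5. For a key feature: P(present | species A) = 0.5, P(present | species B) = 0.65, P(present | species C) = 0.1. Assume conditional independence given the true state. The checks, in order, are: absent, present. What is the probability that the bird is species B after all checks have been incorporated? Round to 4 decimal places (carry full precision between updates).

0.2749

After 'absent': normaliser = 0.5·0.3000 + 0.35·0.2000 + 0.9·0.5000; P(species A) ≈ 0.2239, P(species B) ≈ 0.1045, P(species C) ≈ 0.6716
After 'present': normaliser = 0.5·0.2239 + 0.65·0.1045 + 0.1·0.6716; P(species A) ≈ 0.4532, P(species B) ≈ 0.2749, P(species C) ≈ 0.2719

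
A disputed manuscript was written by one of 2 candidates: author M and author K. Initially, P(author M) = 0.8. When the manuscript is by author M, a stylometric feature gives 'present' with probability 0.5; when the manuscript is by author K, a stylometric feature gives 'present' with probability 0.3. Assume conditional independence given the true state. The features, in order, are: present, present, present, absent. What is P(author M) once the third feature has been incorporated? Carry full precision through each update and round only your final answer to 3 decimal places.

0.949

After 'present': P(author M) = 0.5·0.8000 / (0.5·0.8000 + 0.3·0.2000) ≈ 0.8696
After 'present': P(author M) = 0.5·0.8696 / (0.5·0.8696 + 0.3·0.1304) ≈ 0.9174
After 'present': P(author M) = 0.5·0.9174 / (0.5·0.9174 + 0.3·0.0826) ≈ 0.9488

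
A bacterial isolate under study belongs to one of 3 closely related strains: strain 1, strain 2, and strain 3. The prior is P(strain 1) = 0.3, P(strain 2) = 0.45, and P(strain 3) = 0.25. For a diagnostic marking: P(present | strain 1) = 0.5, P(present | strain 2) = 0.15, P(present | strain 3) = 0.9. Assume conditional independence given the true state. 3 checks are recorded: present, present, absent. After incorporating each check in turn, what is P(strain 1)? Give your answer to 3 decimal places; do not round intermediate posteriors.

After 'present': normaliser = 0.5·0.3000 + 0.15·0.4500 + 0.9·0.2500; P(strain 1) ≈ 0.3390, P(strain 2) ≈ 0.1525, P(strain 3) ≈ 0.5085
After 'present': normaliser = 0.5·0.3390 + 0.15·0.1525 + 0.9·0.5085; P(strain 1) ≈ 0.2608, P(strain 2) ≈ 0.0352, P(strain 3) ≈ 0.7040
After 'absent': normaliser = 0.5·0.2608 + 0.85·0.0352 + 0.1·0.7040; P(strain 1) ≈ 0.5651, P(strain 2) ≈ 0.1297, P(strain 3) ≈ 0.3052

0.565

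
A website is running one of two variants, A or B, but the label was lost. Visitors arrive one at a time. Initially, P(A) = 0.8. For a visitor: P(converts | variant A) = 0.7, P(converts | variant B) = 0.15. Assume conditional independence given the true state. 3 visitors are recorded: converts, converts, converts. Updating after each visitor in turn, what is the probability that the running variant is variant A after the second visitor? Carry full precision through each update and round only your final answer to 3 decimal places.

Each posterior becomes the prior for the next update.
After 'converts': P(A) = 0.7·0.8000 / (0.7·0.8000 + 0.15·0.2000) ≈ 0.9492
After 'converts': P(A) = 0.7·0.9492 / (0.7·0.9492 + 0.15·0.0508) ≈ 0.9887

0.989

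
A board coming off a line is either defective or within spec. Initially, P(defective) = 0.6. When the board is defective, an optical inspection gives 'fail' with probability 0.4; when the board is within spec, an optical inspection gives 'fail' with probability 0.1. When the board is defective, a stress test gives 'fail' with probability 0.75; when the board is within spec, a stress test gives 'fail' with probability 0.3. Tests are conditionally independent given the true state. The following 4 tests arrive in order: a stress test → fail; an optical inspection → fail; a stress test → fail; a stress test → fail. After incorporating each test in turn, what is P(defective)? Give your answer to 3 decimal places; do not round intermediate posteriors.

0.989

Apply Bayes' rule sequentially, carrying P(defective) forward.
After a stress test='fail': P(defective) = 0.75·0.6000 / (0.75·0.6000 + 0.3·0.4000) ≈ 0.7895
After an optical inspection='fail': P(defective) = 0.4·0.7895 / (0.4·0.7895 + 0.1·0.2105) ≈ 0.9375
After a stress test='fail': P(defective) = 0.75·0.9375 / (0.75·0.9375 + 0.3·0.0625) ≈ 0.9740
After a stress test='fail': P(defective) = 0.75·0.9740 / (0.75·0.9740 + 0.3·0.0260) ≈ 0.9894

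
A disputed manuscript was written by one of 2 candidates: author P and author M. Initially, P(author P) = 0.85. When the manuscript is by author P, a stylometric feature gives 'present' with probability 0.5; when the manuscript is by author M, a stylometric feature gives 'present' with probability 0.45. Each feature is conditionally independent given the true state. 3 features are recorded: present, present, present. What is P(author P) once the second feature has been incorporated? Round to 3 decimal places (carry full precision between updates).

0.875

After 'present': P(author P) = 0.5·0.8500 / (0.5·0.8500 + 0.45·0.1500) ≈ 0.8629
After 'present': P(author P) = 0.5·0.8629 / (0.5·0.8629 + 0.45·0.1371) ≈ 0.8749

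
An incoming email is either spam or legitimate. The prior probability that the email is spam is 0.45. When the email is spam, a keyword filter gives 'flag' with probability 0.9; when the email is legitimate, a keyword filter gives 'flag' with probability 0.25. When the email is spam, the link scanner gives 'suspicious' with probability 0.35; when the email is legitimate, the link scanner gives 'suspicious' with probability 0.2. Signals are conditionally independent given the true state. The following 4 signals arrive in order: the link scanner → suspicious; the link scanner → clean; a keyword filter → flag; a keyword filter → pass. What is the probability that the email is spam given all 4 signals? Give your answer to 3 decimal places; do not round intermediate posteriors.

After the link scanner='suspicious': P(spam) = 0.35·0.4500 / (0.35·0.4500 + 0.2·0.5500) ≈ 0.5888
After the link scanner='clean': P(spam) = 0.65·0.5888 / (0.65·0.5888 + 0.8·0.4112) ≈ 0.5378
After a keyword filter='flag': P(spam) = 0.9·0.5378 / (0.9·0.5378 + 0.25·0.4622) ≈ 0.8073
After a keyword filter='pass': P(spam) = 0.1·0.8073 / (0.1·0.8073 + 0.75·0.1927) ≈ 0.3583

0.358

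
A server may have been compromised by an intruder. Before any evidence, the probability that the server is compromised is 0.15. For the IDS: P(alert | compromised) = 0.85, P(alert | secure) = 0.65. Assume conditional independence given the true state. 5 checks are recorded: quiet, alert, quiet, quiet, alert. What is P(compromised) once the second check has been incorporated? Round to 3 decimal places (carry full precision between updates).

After 'quiet': P(compromised) = 0.15·0.1500 / (0.15·0.1500 + 0.35·0.8500) ≈ 0.0703
After 'alert': P(compromised) = 0.85·0.0703 / (0.85·0.0703 + 0.65·0.9297) ≈ 0.0900

0.090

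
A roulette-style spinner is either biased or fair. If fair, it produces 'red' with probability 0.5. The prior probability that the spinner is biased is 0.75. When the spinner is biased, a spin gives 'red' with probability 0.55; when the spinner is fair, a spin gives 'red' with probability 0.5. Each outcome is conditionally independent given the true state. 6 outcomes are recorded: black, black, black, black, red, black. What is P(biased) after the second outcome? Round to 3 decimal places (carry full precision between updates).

After 'black': P(biased) = 0.45·0.7500 / (0.45·0.7500 + 0.5·0.2500) ≈ 0.7297
After 'black': P(biased) = 0.45·0.7297 / (0.45·0.7297 + 0.5·0.2703) ≈ 0.7085

0.708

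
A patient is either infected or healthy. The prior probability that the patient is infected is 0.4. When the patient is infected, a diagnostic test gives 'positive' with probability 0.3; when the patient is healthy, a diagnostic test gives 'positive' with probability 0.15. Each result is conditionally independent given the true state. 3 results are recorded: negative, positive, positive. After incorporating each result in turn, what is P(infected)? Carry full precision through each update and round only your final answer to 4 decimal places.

0.6871

After 'negative': P(infected) = 0.7·0.4000 / (0.7·0.4000 + 0.85·0.6000) ≈ 0.3544
After 'positive': P(infected) = 0.3·0.3544 / (0.3·0.3544 + 0.15·0.6456) ≈ 0.5234
After 'positive': P(infected) = 0.3·0.5234 / (0.3·0.5234 + 0.15·0.4766) ≈ 0.6871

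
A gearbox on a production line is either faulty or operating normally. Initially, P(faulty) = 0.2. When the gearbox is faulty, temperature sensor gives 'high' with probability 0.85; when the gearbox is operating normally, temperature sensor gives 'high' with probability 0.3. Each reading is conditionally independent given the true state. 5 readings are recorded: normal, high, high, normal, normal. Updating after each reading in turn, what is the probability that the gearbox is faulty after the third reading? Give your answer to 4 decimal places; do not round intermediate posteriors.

After 'normal': P(faulty) = 0.15·0.2000 / (0.15·0.2000 + 0.7·0.8000) ≈ 0.0508
After 'high': P(faulty) = 0.85·0.0508 / (0.85·0.0508 + 0.3·0.9492) ≈ 0.1318
After 'high': P(faulty) = 0.85·0.1318 / (0.85·0.1318 + 0.3·0.8682) ≈ 0.3007

0.3007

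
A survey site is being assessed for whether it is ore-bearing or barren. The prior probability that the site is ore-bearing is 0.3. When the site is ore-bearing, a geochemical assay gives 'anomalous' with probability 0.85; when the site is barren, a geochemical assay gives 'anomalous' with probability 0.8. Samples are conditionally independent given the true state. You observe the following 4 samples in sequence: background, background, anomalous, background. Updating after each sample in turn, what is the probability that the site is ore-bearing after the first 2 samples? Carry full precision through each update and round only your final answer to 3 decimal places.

0.194

Apply Bayes' rule sequentially, carrying P(ore) forward.
After 'background': P(ore) = 0.15·0.3000 / (0.15·0.3000 + 0.2·0.7000) ≈ 0.2432
After 'background': P(ore) = 0.15·0.2432 / (0.15·0.2432 + 0.2·0.7568) ≈ 0.1942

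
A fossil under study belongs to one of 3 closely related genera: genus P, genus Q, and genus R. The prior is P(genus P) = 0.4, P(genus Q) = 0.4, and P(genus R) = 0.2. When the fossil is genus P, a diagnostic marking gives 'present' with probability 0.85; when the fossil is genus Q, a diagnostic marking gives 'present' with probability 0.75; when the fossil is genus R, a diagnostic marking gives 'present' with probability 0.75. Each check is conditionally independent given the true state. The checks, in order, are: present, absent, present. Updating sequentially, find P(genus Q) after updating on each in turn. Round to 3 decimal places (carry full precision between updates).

0.440

After 'present': normaliser = 0.85·0.4000 + 0.75·0.4000 + 0.75·0.2000; P(genus P) ≈ 0.4304, P(genus Q) ≈ 0.3797, P(genus R) ≈ 0.1899
After 'absent': normaliser = 0.15·0.4304 + 0.25·0.3797 + 0.25·0.1899; P(genus P) ≈ 0.3119, P(genus Q) ≈ 0.4587, P(genus R) ≈ 0.2294
After 'present': normaliser = 0.85·0.3119 + 0.75·0.4587 + 0.75·0.2294; P(genus P) ≈ 0.3394, P(genus Q) ≈ 0.4404, P(genus R) ≈ 0.2202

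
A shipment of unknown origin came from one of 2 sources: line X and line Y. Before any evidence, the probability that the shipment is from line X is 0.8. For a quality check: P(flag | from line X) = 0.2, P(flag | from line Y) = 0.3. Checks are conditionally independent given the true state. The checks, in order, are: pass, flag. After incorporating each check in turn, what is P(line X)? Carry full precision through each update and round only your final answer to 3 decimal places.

After 'pass': P(line X) = 0.8·0.8000 / (0.8·0.8000 + 0.7·0.2000) ≈ 0.8205
After 'flag': P(line X) = 0.2·0.8205 / (0.2·0.8205 + 0.3·0.1795) ≈ 0.7529

0.753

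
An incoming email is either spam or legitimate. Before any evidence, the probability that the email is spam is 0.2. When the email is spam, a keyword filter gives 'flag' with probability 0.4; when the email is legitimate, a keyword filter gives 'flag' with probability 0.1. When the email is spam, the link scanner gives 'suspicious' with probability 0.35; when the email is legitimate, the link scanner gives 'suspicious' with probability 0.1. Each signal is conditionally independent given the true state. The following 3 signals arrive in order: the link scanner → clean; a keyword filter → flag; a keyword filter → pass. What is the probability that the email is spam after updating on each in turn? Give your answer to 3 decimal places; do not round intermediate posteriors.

After the link scanner='clean': P(spam) = 0.65·0.2000 / (0.65·0.2000 + 0.9·0.8000) ≈ 0.1529
After a keyword filter='flag': P(spam) = 0.4·0.1529 / (0.4·0.1529 + 0.1·0.8471) ≈ 0.4194
After a keyword filter='pass': P(spam) = 0.6·0.4194 / (0.6·0.4194 + 0.9·0.5806) ≈ 0.3250

0.325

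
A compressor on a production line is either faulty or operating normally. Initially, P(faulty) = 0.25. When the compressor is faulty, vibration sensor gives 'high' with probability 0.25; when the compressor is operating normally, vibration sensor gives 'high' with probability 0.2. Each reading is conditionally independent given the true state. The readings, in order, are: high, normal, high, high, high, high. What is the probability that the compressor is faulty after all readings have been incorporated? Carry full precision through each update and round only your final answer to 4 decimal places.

0.4881

After 'high': P(faulty) = 0.25·0.2500 / (0.25·0.2500 + 0.2·0.7500) ≈ 0.2941
After 'normal': P(faulty) = 0.75·0.2941 / (0.75·0.2941 + 0.8·0.7059) ≈ 0.2809
After 'high': P(faulty) = 0.25·0.2809 / (0.25·0.2809 + 0.2·0.7191) ≈ 0.3281
After 'high': P(faulty) = 0.25·0.3281 / (0.25·0.3281 + 0.2·0.6719) ≈ 0.3790
After 'high': P(faulty) = 0.25·0.3790 / (0.25·0.3790 + 0.2·0.6210) ≈ 0.4328
After 'high': P(faulty) = 0.25·0.4328 / (0.25·0.4328 + 0.2·0.5672) ≈ 0.4881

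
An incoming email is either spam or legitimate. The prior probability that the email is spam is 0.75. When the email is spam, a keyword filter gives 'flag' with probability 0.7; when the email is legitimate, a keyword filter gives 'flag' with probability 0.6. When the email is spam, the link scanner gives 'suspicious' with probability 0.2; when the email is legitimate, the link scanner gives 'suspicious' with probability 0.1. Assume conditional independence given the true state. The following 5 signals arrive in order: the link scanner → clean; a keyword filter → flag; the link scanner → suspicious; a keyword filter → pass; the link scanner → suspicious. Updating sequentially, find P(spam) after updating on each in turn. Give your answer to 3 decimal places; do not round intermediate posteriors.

After the link scanner='clean': P(spam) = 0.8·0.7500 / (0.8·0.7500 + 0.9·0.2500) ≈ 0.7273
After a keyword filter='flag': P(spam) = 0.7·0.7273 / (0.7·0.7273 + 0.6·0.2727) ≈ 0.7568
After the link scanner='suspicious': P(spam) = 0.2·0.7568 / (0.2·0.7568 + 0.1·0.2432) ≈ 0.8615
After a keyword filter='pass': P(spam) = 0.3·0.8615 / (0.3·0.8615 + 0.4·0.1385) ≈ 0.8235
After the link scanner='suspicious': P(spam) = 0.2·0.8235 / (0.2·0.8235 + 0.1·0.1765) ≈ 0.9032

0.903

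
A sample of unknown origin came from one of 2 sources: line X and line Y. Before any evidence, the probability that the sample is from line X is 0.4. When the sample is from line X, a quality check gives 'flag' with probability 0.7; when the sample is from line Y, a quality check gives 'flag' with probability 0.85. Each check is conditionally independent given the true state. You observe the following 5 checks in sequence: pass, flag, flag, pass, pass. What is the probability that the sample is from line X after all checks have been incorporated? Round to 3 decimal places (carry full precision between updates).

After 'pass': P(line X) = 0.3·0.4000 / (0.3·0.4000 + 0.15·0.6000) ≈ 0.5714
After 'flag': P(line X) = 0.7·0.5714 / (0.7·0.5714 + 0.85·0.4286) ≈ 0.5234
After 'flag': P(line X) = 0.7·0.5234 / (0.7·0.5234 + 0.85·0.4766) ≈ 0.4749
After 'pass': P(line X) = 0.3·0.4749 / (0.3·0.4749 + 0.15·0.5251) ≈ 0.6439
After 'pass': P(line X) = 0.3·0.6439 / (0.3·0.6439 + 0.15·0.3561) ≈ 0.7834

0.783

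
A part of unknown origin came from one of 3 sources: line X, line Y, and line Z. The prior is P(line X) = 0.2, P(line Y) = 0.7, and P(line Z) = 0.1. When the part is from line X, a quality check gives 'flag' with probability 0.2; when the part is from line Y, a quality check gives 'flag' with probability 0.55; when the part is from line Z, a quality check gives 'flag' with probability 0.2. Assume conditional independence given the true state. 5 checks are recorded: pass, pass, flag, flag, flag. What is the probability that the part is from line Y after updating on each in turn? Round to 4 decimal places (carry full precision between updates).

Apply Bayes' rule sequentially, carrying P(line Y) forward.
After 'pass': normaliser = 0.8·0.2000 + 0.45·0.7000 + 0.8·0.1000; P(line X) ≈ 0.2883, P(line Y) ≈ 0.5676, P(line Z) ≈ 0.1441
After 'pass': normaliser = 0.8·0.2883 + 0.45·0.5676 + 0.8·0.1441; P(line X) ≈ 0.3835, P(line Y) ≈ 0.4247, P(line Z) ≈ 0.1918
After 'flag': normaliser = 0.2·0.3835 + 0.55·0.4247 + 0.2·0.1918; P(line X) ≈ 0.2200, P(line Y) ≈ 0.6700, P(line Z) ≈ 0.1100
After 'flag': normaliser = 0.2·0.2200 + 0.55·0.6700 + 0.2·0.1100; P(line X) ≈ 0.1013, P(line Y) ≈ 0.8481, P(line Z) ≈ 0.0506
After 'flag': normaliser = 0.2·0.1013 + 0.55·0.8481 + 0.2·0.0506; P(line X) ≈ 0.0408, P(line Y) ≈ 0.9389, P(line Z) ≈ 0.0204

0.9389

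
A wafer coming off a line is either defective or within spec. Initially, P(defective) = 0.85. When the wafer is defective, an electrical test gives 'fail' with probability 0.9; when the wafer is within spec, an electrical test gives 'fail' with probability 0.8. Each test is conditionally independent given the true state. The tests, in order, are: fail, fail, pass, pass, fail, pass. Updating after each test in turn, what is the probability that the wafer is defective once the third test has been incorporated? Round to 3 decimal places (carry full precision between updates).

0.782

Each posterior becomes the prior for the next update.
After 'fail': P(defective) = 0.9·0.8500 / (0.9·0.8500 + 0.8·0.1500) ≈ 0.8644
After 'fail': P(defective) = 0.9·0.8644 / (0.9·0.8644 + 0.8·0.1356) ≈ 0.8776
After 'pass': P(defective) = 0.1·0.8776 / (0.1·0.8776 + 0.2·0.1224) ≈ 0.7819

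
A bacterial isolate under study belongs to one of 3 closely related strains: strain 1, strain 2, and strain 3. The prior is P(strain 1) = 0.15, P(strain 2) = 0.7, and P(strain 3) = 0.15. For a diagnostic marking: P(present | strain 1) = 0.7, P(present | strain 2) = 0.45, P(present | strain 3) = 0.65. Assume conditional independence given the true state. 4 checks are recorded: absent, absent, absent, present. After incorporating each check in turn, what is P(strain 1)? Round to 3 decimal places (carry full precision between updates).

0.048

After 'absent': normaliser = 0.3·0.1500 + 0.55·0.7000 + 0.35·0.1500; P(strain 1) ≈ 0.0933, P(strain 2) ≈ 0.7979, P(strain 3) ≈ 0.1088
After 'absent': normaliser = 0.3·0.0933 + 0.55·0.7979 + 0.35·0.1088; P(strain 1) ≈ 0.0554, P(strain 2) ≈ 0.8692, P(strain 3) ≈ 0.0754
After 'absent': normaliser = 0.3·0.0554 + 0.55·0.8692 + 0.35·0.0754; P(strain 1) ≈ 0.0319, P(strain 2) ≈ 0.9174, P(strain 3) ≈ 0.0507
After 'present': normaliser = 0.7·0.0319 + 0.45·0.9174 + 0.65·0.0507; P(strain 1) ≈ 0.0477, P(strain 2) ≈ 0.8819, P(strain 3) ≈ 0.0703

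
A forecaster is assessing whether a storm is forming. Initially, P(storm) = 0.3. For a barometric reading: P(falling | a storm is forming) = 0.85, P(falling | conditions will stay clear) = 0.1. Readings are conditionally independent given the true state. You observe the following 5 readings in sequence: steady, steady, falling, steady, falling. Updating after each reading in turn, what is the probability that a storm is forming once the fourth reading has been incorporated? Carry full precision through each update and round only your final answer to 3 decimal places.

After 'steady': P(storm) = 0.15·0.3000 / (0.15·0.3000 + 0.9·0.7000) ≈ 0.0667
After 'steady': P(storm) = 0.15·0.0667 / (0.15·0.0667 + 0.9·0.9333) ≈ 0.0118
After 'falling': P(storm) = 0.85·0.0118 / (0.85·0.0118 + 0.1·0.9882) ≈ 0.0919
After 'steady': P(storm) = 0.15·0.0919 / (0.15·0.0919 + 0.9·0.9081) ≈ 0.0166

0.017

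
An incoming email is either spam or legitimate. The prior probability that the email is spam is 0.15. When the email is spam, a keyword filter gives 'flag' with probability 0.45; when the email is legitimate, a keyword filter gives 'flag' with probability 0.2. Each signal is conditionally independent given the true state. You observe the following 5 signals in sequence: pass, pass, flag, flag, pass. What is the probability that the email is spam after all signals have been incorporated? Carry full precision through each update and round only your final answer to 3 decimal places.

0.225

After 'pass': P(spam) = 0.55·0.1500 / (0.55·0.1500 + 0.8·0.8500) ≈ 0.1082
After 'pass': P(spam) = 0.55·0.1082 / (0.55·0.1082 + 0.8·0.8918) ≈ 0.0770
After 'flag': P(spam) = 0.45·0.0770 / (0.45·0.0770 + 0.2·0.9230) ≈ 0.1580
After 'flag': P(spam) = 0.45·0.1580 / (0.45·0.1580 + 0.2·0.8420) ≈ 0.2969
After 'pass': P(spam) = 0.55·0.2969 / (0.55·0.2969 + 0.8·0.7031) ≈ 0.2250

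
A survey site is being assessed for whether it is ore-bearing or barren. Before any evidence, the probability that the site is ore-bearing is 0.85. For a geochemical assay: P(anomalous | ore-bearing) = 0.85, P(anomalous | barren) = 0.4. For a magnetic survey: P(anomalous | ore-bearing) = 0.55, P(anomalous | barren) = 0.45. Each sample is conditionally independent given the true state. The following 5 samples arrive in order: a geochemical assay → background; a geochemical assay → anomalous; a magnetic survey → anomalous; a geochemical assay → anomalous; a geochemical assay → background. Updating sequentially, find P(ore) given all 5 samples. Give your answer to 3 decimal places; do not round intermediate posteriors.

Each posterior becomes the prior for the next update.
After a geochemical assay='background': P(ore) = 0.15·0.8500 / (0.15·0.8500 + 0.6·0.1500) ≈ 0.5862
After a geochemical assay='anomalous': P(ore) = 0.85·0.5862 / (0.85·0.5862 + 0.4·0.4138) ≈ 0.7506
After a magnetic survey='anomalous': P(ore) = 0.55·0.7506 / (0.55·0.7506 + 0.45·0.2494) ≈ 0.7863
After a geochemical assay='anomalous': P(ore) = 0.85·0.7863 / (0.85·0.7863 + 0.4·0.2137) ≈ 0.8866
After a geochemical assay='background': P(ore) = 0.15·0.8866 / (0.15·0.8866 + 0.6·0.1134) ≈ 0.6616

0.662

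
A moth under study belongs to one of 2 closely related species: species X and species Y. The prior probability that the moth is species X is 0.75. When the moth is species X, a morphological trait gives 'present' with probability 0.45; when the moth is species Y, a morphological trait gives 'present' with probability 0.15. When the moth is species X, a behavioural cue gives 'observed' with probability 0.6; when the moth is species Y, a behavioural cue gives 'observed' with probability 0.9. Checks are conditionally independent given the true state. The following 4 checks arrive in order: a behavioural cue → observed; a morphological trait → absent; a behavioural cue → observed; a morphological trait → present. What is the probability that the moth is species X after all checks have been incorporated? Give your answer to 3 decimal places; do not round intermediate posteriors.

After a behavioural cue='observed': P(species X) = 0.6·0.7500 / (0.6·0.7500 + 0.9·0.2500) ≈ 0.6667
After a morphological trait='absent': P(species X) = 0.55·0.6667 / (0.55·0.6667 + 0.85·0.3333) ≈ 0.5641
After a behavioural cue='observed': P(species X) = 0.6·0.5641 / (0.6·0.5641 + 0.9·0.4359) ≈ 0.4632
After a morphological trait='present': P(species X) = 0.45·0.4632 / (0.45·0.4632 + 0.15·0.5368) ≈ 0.7213

0.721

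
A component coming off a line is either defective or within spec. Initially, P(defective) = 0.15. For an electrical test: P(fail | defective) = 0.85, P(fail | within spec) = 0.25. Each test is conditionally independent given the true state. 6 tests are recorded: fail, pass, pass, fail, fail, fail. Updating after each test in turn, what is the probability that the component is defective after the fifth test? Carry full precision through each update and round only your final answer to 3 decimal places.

0.217

After 'fail': P(defective) = 0.85·0.1500 / (0.85·0.1500 + 0.25·0.8500) ≈ 0.3750
After 'pass': P(defective) = 0.15·0.3750 / (0.15·0.3750 + 0.75·0.6250) ≈ 0.1071
After 'pass': P(defective) = 0.15·0.1071 / (0.15·0.1071 + 0.75·0.8929) ≈ 0.0234
After 'fail': P(defective) = 0.85·0.0234 / (0.85·0.0234 + 0.25·0.9766) ≈ 0.0754
After 'fail': P(defective) = 0.85·0.0754 / (0.85·0.0754 + 0.25·0.9246) ≈ 0.2172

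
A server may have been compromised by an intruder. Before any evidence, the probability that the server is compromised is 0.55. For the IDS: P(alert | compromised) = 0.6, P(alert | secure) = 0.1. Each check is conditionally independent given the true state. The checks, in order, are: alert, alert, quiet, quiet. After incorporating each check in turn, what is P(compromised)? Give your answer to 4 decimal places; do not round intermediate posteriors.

0.8968

Each posterior becomes the prior for the next update.
After 'alert': P(compromised) = 0.6·0.5500 / (0.6·0.5500 + 0.1·0.4500) ≈ 0.8800
After 'alert': P(compromised) = 0.6·0.8800 / (0.6·0.8800 + 0.1·0.1200) ≈ 0.9778
After 'quiet': P(compromised) = 0.4·0.9778 / (0.4·0.9778 + 0.9·0.0222) ≈ 0.9514
After 'quiet': P(compromised) = 0.4·0.9514 / (0.4·0.9514 + 0.9·0.0486) ≈ 0.8968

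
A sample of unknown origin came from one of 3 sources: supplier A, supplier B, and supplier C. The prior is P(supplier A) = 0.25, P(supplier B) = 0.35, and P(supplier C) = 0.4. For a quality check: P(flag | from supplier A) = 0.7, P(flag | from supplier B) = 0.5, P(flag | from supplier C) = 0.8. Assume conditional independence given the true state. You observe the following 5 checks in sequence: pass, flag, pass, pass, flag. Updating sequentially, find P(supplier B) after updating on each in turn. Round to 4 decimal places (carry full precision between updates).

After 'pass': normaliser = 0.3·0.2500 + 0.5·0.3500 + 0.2·0.4000; P(supplier A) ≈ 0.2273, P(supplier B) ≈ 0.5303, P(supplier C) ≈ 0.2424
After 'flag': normaliser = 0.7·0.2273 + 0.5·0.5303 + 0.8·0.2424; P(supplier A) ≈ 0.2574, P(supplier B) ≈ 0.4289, P(supplier C) ≈ 0.3137
After 'pass': normaliser = 0.3·0.2574 + 0.5·0.4289 + 0.2·0.3137; P(supplier A) ≈ 0.2178, P(supplier B) ≈ 0.6051, P(supplier C) ≈ 0.1770
After 'pass': normaliser = 0.3·0.2178 + 0.5·0.6051 + 0.2·0.1770; P(supplier A) ≈ 0.1620, P(supplier B) ≈ 0.7502, P(supplier C) ≈ 0.0878
After 'flag': normaliser = 0.7·0.1620 + 0.5·0.7502 + 0.8·0.0878; P(supplier A) ≈ 0.2030, P(supplier B) ≈ 0.6713, P(supplier C) ≈ 0.1257

0.6713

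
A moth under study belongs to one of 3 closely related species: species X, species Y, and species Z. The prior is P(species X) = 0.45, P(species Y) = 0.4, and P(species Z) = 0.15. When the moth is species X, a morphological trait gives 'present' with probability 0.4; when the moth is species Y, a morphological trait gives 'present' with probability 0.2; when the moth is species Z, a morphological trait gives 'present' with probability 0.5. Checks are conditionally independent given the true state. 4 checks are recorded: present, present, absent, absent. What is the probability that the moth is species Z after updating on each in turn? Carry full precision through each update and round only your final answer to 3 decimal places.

0.206

Each posterior becomes the prior for the next update.
After 'present': normaliser = 0.4·0.4500 + 0.2·0.4000 + 0.5·0.1500; P(species X) ≈ 0.5373, P(species Y) ≈ 0.2388, P(species Z) ≈ 0.2239
After 'present': normaliser = 0.4·0.5373 + 0.2·0.2388 + 0.5·0.2239; P(species X) ≈ 0.5737, P(species Y) ≈ 0.1275, P(species Z) ≈ 0.2988
After 'absent': normaliser = 0.6·0.5737 + 0.8·0.1275 + 0.5·0.2988; P(species X) ≈ 0.5779, P(species Y) ≈ 0.1712, P(species Z) ≈ 0.2508
After 'absent': normaliser = 0.6·0.5779 + 0.8·0.1712 + 0.5·0.2508; P(species X) ≈ 0.5692, P(species Y) ≈ 0.2249, P(species Z) ≈ 0.2059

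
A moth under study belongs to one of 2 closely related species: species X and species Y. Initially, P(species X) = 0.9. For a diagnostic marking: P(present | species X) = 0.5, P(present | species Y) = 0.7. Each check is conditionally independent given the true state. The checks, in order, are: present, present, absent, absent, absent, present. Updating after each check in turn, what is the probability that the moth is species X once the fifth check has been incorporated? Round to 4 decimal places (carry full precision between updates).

After 'present': P(species X) = 0.5·0.9000 / (0.5·0.9000 + 0.7·0.1000) ≈ 0.8654
After 'present': P(species X) = 0.5·0.8654 / (0.5·0.8654 + 0.7·0.1346) ≈ 0.8212
After 'absent': P(species X) = 0.5·0.8212 / (0.5·0.8212 + 0.3·0.1788) ≈ 0.8844
After 'absent': P(species X) = 0.5·0.8844 / (0.5·0.8844 + 0.3·0.1156) ≈ 0.9273
After 'absent': P(species X) = 0.5·0.9273 / (0.5·0.9273 + 0.3·0.0727) ≈ 0.9551

0.9551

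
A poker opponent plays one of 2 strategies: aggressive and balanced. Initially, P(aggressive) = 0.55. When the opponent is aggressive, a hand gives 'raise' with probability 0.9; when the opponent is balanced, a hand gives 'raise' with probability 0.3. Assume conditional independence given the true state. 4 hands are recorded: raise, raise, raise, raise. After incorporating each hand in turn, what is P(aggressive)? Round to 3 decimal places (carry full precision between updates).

After 'raise': P(aggressive) = 0.9·0.5500 / (0.9·0.5500 + 0.3·0.4500) ≈ 0.7857
After 'raise': P(aggressive) = 0.9·0.7857 / (0.9·0.7857 + 0.3·0.2143) ≈ 0.9167
After 'raise': P(aggressive) = 0.9·0.9167 / (0.9·0.9167 + 0.3·0.0833) ≈ 0.9706
After 'raise': P(aggressive) = 0.9·0.9706 / (0.9·0.9706 + 0.3·0.0294) ≈ 0.9900

0.990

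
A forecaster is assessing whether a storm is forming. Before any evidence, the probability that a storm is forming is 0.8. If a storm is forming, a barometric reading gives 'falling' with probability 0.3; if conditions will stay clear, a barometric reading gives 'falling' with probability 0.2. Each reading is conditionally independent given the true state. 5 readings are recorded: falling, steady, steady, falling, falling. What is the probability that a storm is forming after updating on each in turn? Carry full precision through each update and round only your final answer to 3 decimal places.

After 'falling': P(storm) = 0.3·0.8000 / (0.3·0.8000 + 0.2·0.2000) ≈ 0.8571
After 'steady': P(storm) = 0.7·0.8571 / (0.7·0.8571 + 0.8·0.1429) ≈ 0.8400
After 'steady': P(storm) = 0.7·0.8400 / (0.7·0.8400 + 0.8·0.1600) ≈ 0.8212
After 'falling': P(storm) = 0.3·0.8212 / (0.3·0.8212 + 0.2·0.1788) ≈ 0.8733
After 'falling': P(storm) = 0.3·0.8733 / (0.3·0.8733 + 0.2·0.1267) ≈ 0.9118

0.912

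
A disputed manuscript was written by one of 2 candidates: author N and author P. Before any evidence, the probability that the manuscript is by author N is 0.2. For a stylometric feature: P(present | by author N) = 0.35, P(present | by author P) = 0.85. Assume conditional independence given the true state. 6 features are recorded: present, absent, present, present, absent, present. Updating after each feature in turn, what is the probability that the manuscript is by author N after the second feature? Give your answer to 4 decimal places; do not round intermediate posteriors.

0.3085

After 'present': P(author N) = 0.35·0.2000 / (0.35·0.2000 + 0.85·0.8000) ≈ 0.0933
After 'absent': P(author N) = 0.65·0.0933 / (0.65·0.0933 + 0.15·0.9067) ≈ 0.3085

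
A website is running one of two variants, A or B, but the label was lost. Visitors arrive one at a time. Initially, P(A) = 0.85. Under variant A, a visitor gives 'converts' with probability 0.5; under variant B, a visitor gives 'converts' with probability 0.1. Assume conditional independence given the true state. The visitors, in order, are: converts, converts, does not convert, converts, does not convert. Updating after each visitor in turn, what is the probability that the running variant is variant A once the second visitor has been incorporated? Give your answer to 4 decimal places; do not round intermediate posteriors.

Apply Bayes' rule sequentially, carrying P(A) forward.
After 'converts': P(A) = 0.5·0.8500 / (0.5·0.8500 + 0.1·0.1500) ≈ 0.9659
After 'converts': P(A) = 0.5·0.9659 / (0.5·0.9659 + 0.1·0.0341) ≈ 0.9930

0.9930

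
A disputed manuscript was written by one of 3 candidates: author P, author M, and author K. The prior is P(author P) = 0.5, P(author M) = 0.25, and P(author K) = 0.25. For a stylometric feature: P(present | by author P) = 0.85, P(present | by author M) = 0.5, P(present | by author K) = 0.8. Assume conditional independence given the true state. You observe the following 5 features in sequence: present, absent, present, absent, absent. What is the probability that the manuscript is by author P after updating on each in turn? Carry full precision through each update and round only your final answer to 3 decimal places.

After 'present': normaliser = 0.85·0.5000 + 0.5·0.2500 + 0.8·0.2500; P(author P) ≈ 0.5667, P(author M) ≈ 0.1667, P(author K) ≈ 0.2667
After 'absent': normaliser = 0.15·0.5667 + 0.5·0.1667 + 0.2·0.2667; P(author P) ≈ 0.3835, P(author M) ≈ 0.3759, P(author K) ≈ 0.2406
After 'present': normaliser = 0.85·0.3835 + 0.5·0.3759 + 0.8·0.2406; P(author P) ≈ 0.4614, P(author M) ≈ 0.2661, P(author K) ≈ 0.2725
After 'absent': normaliser = 0.15·0.4614 + 0.5·0.2661 + 0.2·0.2725; P(author P) ≈ 0.2696, P(author M) ≈ 0.5182, P(author K) ≈ 0.2122
After 'absent': normaliser = 0.15·0.2696 + 0.5·0.5182 + 0.2·0.2122; P(author P) ≈ 0.1182, P(author M) ≈ 0.7576, P(author K) ≈ 0.1241

0.118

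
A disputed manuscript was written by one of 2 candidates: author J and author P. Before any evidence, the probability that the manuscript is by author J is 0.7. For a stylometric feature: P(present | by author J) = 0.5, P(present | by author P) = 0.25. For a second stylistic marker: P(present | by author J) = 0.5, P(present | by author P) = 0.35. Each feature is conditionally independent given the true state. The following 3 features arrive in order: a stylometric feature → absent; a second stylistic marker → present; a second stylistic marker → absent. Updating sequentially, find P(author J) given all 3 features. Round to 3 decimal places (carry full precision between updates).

After a stylometric feature='absent': P(author J) = 0.5·0.7000 / (0.5·0.7000 + 0.75·0.3000) ≈ 0.6087
After a second stylistic marker='present': P(author J) = 0.5·0.6087 / (0.5·0.6087 + 0.35·0.3913) ≈ 0.6897
After a second stylistic marker='absent': P(author J) = 0.5·0.6897 / (0.5·0.6897 + 0.65·0.3103) ≈ 0.6309

0.631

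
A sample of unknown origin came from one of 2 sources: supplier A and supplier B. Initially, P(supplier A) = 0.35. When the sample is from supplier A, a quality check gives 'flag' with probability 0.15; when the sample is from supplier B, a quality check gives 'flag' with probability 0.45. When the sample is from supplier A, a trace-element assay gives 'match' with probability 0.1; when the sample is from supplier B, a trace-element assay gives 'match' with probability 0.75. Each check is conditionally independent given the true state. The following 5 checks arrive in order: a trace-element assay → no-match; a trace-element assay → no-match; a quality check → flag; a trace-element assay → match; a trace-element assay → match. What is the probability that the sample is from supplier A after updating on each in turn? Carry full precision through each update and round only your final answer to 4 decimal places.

0.0397

After a trace-element assay='no-match': P(supplier A) = 0.9·0.3500 / (0.9·0.3500 + 0.25·0.6500) ≈ 0.6597
After a trace-element assay='no-match': P(supplier A) = 0.9·0.6597 / (0.9·0.6597 + 0.25·0.3403) ≈ 0.8747
After a quality check='flag': P(supplier A) = 0.15·0.8747 / (0.15·0.8747 + 0.45·0.1253) ≈ 0.6994
After a trace-element assay='match': P(supplier A) = 0.1·0.6994 / (0.1·0.6994 + 0.75·0.3006) ≈ 0.2367
After a trace-element assay='match': P(supplier A) = 0.1·0.2367 / (0.1·0.2367 + 0.75·0.7633) ≈ 0.0397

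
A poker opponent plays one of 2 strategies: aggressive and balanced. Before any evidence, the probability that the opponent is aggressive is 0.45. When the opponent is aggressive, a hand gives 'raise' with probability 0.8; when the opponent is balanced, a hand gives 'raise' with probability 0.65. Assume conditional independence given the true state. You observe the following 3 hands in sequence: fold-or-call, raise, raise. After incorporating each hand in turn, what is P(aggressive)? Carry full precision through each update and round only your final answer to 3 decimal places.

Apply Bayes' rule sequentially, carrying P(aggressive) forward.
After 'fold-or-call': P(aggressive) = 0.2·0.4500 / (0.2·0.4500 + 0.35·0.5500) ≈ 0.3186
After 'raise': P(aggressive) = 0.8·0.3186 / (0.8·0.3186 + 0.65·0.6814) ≈ 0.3653
After 'raise': P(aggressive) = 0.8·0.3653 / (0.8·0.3653 + 0.65·0.6347) ≈ 0.4146

0.415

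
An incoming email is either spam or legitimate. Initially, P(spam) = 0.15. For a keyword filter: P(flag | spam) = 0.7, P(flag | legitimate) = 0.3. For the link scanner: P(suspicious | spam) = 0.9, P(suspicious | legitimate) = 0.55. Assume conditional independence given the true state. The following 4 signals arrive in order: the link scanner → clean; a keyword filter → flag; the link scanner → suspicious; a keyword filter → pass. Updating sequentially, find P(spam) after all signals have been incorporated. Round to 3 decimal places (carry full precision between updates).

After the link scanner='clean': P(spam) = 0.1·0.1500 / (0.1·0.1500 + 0.45·0.8500) ≈ 0.0377
After a keyword filter='flag': P(spam) = 0.7·0.0377 / (0.7·0.0377 + 0.3·0.9623) ≈ 0.0838
After the link scanner='suspicious': P(spam) = 0.9·0.0838 / (0.9·0.0838 + 0.55·0.9162) ≈ 0.1302
After a keyword filter='pass': P(spam) = 0.3·0.1302 / (0.3·0.1302 + 0.7·0.8698) ≈ 0.0603

0.060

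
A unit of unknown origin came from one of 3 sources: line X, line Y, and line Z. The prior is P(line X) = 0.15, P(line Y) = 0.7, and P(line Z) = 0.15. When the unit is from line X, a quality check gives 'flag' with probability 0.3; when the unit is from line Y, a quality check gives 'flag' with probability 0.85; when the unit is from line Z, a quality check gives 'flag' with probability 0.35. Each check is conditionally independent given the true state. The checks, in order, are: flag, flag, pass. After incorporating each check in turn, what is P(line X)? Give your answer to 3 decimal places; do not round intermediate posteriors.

0.097

After 'flag': normaliser = 0.3·0.1500 + 0.85·0.7000 + 0.35·0.1500; P(line X) ≈ 0.0650, P(line Y) ≈ 0.8592, P(line Z) ≈ 0.0758
After 'flag': normaliser = 0.3·0.0650 + 0.85·0.8592 + 0.35·0.0758; P(line X) ≈ 0.0251, P(line Y) ≈ 0.9407, P(line Z) ≈ 0.0342
After 'pass': normaliser = 0.7·0.0251 + 0.15·0.9407 + 0.65·0.0342; P(line X) ≈ 0.0972, P(line Y) ≈ 0.7800, P(line Z) ≈ 0.1228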